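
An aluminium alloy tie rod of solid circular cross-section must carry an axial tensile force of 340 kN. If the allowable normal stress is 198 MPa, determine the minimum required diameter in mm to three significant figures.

46.8 mm

Required area A ≥ P/σ_allow = 340000/198 = 1717 mm².
For a solid circular section, d ≥ √(4A/π) = 46.76 mm.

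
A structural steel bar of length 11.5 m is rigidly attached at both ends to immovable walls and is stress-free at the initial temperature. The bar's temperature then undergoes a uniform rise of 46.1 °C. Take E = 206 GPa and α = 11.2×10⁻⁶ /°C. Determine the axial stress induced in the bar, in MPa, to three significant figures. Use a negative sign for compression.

-106 MPa

Free thermal expansion αLΔT = 11.2e-6 · 11500 · 46.1 = 5.938 mm.
The walls impose strain ε = −(5.938)/11500 = -5.1632e-04; σ = Eε = 206000 · -5.1632e-04 = -106.4 MPa.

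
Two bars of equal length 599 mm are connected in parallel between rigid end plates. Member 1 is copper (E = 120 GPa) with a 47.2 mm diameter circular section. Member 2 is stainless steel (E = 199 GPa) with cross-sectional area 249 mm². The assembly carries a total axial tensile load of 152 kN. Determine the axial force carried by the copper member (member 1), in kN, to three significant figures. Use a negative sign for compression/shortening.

123 kN

A_1 = 1750 mm².
Equal strain + equilibrium ⇒ each member carries load in proportion to AE: A₁E₁ = 210000000 N, A₂E₂ = 49550000 N, ΣAE = 259500000 N.
F₁ = P·A₁E₁/ΣAE = 152000·210000000/259500000 = 123000 N.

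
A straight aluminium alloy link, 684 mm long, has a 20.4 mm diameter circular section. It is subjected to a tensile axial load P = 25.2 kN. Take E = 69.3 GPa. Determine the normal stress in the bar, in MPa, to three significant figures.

A = 326.9 mm².
σ = N/A = 25200/326.9 = 77.1 MPa.

77.1 MPa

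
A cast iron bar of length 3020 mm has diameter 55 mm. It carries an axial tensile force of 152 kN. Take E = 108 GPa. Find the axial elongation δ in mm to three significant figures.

1.79 mm

A = 2376 mm².
δ_mech = NL/(AE) = 152000·3020/(2376·108000) = 1.789 mm.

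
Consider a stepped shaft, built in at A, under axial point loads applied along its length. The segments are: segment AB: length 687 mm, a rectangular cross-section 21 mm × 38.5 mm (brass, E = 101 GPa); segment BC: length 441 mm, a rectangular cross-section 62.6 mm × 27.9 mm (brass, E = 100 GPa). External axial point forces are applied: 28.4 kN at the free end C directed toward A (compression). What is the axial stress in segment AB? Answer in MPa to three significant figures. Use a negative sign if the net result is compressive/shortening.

-35.1 MPa

Internal axial forces (sectioning from the free end, tension +): N_BC = -28.4 kN, N_AB = -28.4 kN.
A_AB = 808.5 mm².
σ_AB = N_AB/A_AB = -28400/808.5 = -35.13 MPa.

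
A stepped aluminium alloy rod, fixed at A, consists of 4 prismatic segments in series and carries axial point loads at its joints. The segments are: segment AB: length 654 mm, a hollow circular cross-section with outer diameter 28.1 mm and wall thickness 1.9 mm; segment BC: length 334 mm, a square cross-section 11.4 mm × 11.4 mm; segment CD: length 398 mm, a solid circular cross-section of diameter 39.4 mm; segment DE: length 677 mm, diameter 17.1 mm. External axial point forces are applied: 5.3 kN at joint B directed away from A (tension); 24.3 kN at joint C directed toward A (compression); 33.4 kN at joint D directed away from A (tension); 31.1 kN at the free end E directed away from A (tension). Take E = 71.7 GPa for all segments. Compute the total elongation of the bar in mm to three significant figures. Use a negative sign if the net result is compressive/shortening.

5.67 mm

Internal axial forces (sectioning from the free end, tension +): N_DE = 31.1 kN, N_CD = 64.5 kN, N_BC = 40.2 kN, N_AB = 45.5 kN.
A_AB = 156.4 mm².
A_BC = 130 mm².
A_CD = 1219 mm².
A_DE = 229.7 mm².
δ_AB = 45500·654/(156.4·71700) = 2.654 mm
δ_BC = 40200·334/(130·71700) = 1.441 mm
δ_CD = 64500·398/(1219·71700) = 0.2937 mm
δ_DE = 31100·677/(229.7·71700) = 1.279 mm
δ = Σδ_i = 5.667 mm.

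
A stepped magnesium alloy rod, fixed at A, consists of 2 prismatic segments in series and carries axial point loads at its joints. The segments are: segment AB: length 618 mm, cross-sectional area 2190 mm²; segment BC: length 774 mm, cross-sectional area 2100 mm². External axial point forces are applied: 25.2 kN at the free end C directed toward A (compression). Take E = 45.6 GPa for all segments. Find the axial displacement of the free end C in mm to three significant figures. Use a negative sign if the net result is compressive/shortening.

Internal axial forces (sectioning from the free end, tension +): N_BC = -25.2 kN, N_AB = -25.2 kN.
δ_AB = -25200·618/(2190·45600) = -0.1559 mm
δ_BC = -25200·774/(2100·45600) = -0.2037 mm
δ = Σδ_i = -0.3596 mm.

-0.360 mm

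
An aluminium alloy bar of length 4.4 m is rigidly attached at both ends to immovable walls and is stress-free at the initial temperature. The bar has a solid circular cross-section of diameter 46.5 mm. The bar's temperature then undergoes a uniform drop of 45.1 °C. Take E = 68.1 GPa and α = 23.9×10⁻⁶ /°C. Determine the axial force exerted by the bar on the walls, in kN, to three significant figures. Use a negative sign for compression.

125 kN

Free thermal expansion αLΔT = 23.9e-6 · 4400 · -45.1 = -4.743 mm.
The walls impose strain ε = −(-4.743)/4400 = 1.0779e-03; σ = Eε = 68100 · 1.0779e-03 = 73.4 MPa.
Wall reaction R = σ·A = 73.4·1698 = 124700 N = 124.7 kN.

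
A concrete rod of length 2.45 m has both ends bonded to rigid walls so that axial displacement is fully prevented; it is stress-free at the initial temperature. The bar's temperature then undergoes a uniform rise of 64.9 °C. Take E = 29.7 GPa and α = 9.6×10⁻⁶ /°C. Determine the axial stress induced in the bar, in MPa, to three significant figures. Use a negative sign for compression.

-18.5 MPa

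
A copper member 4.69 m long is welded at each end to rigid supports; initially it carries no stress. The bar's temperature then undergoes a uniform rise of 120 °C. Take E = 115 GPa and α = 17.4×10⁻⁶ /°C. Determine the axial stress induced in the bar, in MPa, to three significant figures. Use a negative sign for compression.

-240 MPa

Free thermal expansion αLΔT = 17.4e-6 · 4690 · 120 = 9.793 mm.
The walls impose strain ε = −(9.793)/4690 = -2.0880e-03; σ = Eε = 115000 · -2.0880e-03 = -240.1 MPa.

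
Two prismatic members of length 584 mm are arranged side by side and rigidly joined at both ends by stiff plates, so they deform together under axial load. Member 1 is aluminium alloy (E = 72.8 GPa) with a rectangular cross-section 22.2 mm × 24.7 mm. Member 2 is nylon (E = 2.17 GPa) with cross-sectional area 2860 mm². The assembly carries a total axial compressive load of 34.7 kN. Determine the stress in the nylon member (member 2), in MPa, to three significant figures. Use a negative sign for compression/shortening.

A_1 = 548.3 mm².
Equal strain + equilibrium ⇒ each member carries load in proportion to AE: A₁E₁ = 39920000 N, A₂E₂ = 6206000 N, ΣAE = 46130000 N.
σ₂ = P·E₂/ΣAE = -34700·2170/46130000 = -1.632 MPa.

-1.63 MPa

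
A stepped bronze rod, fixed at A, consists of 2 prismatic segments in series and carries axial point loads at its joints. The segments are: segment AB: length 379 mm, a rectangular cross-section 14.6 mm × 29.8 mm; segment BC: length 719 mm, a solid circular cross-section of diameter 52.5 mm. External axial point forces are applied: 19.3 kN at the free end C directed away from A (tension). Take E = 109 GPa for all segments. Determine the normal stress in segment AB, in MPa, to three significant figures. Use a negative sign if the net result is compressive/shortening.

Internal axial forces (sectioning from the free end, tension +): N_BC = 19.3 kN, N_AB = 19.3 kN.
A_AB = 435.1 mm².
σ_AB = N_AB/A_AB = 19300/435.1 = 44.36 MPa.

44.4 MPa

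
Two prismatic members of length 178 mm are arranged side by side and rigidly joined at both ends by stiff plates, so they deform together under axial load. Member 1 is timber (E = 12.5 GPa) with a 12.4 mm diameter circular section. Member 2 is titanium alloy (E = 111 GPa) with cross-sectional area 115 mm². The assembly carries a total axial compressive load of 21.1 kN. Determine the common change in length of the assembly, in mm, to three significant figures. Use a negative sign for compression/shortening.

A_1 = 120.8 mm².
Equal strain + equilibrium ⇒ each member carries load in proportion to AE: A₁E₁ = 1510000 N, A₂E₂ = 12760000 N, ΣAE = 14270000 N.
δ = PL/ΣAE = -21100·178/14270000 = -0.2631 mm.

-0.263 mm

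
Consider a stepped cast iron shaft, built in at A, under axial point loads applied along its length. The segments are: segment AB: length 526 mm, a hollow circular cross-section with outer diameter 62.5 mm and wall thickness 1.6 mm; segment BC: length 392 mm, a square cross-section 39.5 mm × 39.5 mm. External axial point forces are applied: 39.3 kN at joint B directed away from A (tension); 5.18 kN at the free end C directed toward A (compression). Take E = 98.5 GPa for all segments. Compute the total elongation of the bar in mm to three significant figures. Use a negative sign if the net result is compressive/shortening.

Internal axial forces (sectioning from the free end, tension +): N_BC = -5.18 kN, N_AB = 34.12 kN.
A_AB = 306.1 mm².
A_BC = 1560 mm².
δ_AB = 34120·526/(306.1·98500) = 0.5952 mm
δ_BC = -5180·392/(1560·98500) = -0.01321 mm
δ = Σδ_i = 0.582 mm.

0.582 mm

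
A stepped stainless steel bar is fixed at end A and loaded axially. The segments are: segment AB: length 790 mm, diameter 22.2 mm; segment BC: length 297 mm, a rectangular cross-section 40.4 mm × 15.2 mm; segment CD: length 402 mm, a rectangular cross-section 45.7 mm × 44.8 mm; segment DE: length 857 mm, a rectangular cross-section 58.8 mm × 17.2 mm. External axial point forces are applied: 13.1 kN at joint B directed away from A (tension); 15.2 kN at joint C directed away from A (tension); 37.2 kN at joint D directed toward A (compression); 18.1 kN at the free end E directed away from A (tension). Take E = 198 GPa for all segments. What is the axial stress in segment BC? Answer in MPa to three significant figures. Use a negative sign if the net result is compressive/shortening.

Internal axial forces (sectioning from the free end, tension +): N_DE = 18.1 kN, N_CD = -19.1 kN, N_BC = -3.9 kN, N_AB = 9.2 kN.
A_BC = 614.1 mm².
σ_BC = N_BC/A_BC = -3900/614.1 = -6.351 MPa.

-6.35 MPa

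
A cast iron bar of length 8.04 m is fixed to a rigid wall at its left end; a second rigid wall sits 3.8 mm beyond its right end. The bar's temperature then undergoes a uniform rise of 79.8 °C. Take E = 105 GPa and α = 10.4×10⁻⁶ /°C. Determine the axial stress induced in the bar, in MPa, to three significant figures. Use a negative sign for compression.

Free thermal expansion αLΔT = 10.4e-6 · 8040 · 79.8 = 6.673 mm.
The walls engage after the gap closes; constrained expansion = 6.673 − 3.8 = 2.873 mm.
The walls impose strain ε = −(2.873)/8040 = -3.5728e-04; σ = Eε = 105000 · -3.5728e-04 = -37.51 MPa.

-37.5 MPa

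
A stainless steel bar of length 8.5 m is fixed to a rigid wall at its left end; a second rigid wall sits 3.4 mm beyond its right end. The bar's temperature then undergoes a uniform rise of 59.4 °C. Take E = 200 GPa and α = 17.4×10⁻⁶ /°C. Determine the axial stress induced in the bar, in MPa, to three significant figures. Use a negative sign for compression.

Free thermal expansion αLΔT = 17.4e-6 · 8500 · 59.4 = 8.785 mm.
The walls engage after the gap closes; constrained expansion = 8.785 − 3.4 = 5.385 mm.
The walls impose strain ε = −(5.385)/8500 = -6.3356e-04; σ = Eε = 200000 · -6.3356e-04 = -126.7 MPa.

-127 MPa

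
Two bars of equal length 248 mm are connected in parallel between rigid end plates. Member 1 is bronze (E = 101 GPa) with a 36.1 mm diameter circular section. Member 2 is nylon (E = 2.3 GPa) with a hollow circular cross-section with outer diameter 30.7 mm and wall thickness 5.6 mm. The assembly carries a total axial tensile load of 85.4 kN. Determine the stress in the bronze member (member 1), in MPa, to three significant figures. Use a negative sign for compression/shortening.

82.6 MPa

A_1 = 1024 mm².
A_2 = 441.6 mm².
Equal strain + equilibrium ⇒ each member carries load in proportion to AE: A₁E₁ = 103400000 N, A₂E₂ = 1016000 N, ΣAE = 104400000 N.
σ₁ = P·E₁/ΣAE = 85400·101000/104400000 = 82.62 MPa.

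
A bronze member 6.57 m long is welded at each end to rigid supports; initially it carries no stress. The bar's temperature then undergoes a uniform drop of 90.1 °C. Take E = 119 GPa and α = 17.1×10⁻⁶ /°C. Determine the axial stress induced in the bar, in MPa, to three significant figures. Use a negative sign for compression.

183 MPa

Free thermal expansion αLΔT = 17.1e-6 · 6570 · -90.1 = -10.12 mm.
The walls impose strain ε = −(-10.12)/6570 = 1.5407e-03; σ = Eε = 119000 · 1.5407e-03 = 183.3 MPa.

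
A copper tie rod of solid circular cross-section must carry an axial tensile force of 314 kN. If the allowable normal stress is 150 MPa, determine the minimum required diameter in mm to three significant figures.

Required area A ≥ P/σ_allow = 314000/150 = 2093 mm².
For a solid circular section, d ≥ √(4A/π) = 51.63 mm.

51.6 mm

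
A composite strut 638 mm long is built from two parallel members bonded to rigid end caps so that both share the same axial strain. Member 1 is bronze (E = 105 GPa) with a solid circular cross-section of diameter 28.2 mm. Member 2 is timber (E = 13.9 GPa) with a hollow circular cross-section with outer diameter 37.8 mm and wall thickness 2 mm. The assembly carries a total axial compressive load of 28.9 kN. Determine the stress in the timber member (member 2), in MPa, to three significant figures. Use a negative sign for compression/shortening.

A_1 = 624.6 mm².
A_2 = 224.9 mm².
Equal strain + equilibrium ⇒ each member carries load in proportion to AE: A₁E₁ = 65580000 N, A₂E₂ = 3127000 N, ΣAE = 68710000 N.
σ₂ = P·E₂/ΣAE = -28900·13900/68710000 = -5.847 MPa.

-5.85 MPa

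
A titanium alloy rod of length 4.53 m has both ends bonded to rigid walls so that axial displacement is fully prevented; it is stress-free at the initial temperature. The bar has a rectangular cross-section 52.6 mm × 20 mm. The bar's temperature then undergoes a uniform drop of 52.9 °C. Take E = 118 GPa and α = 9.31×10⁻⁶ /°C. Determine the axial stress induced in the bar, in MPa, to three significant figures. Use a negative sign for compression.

Free thermal expansion αLΔT = 9.31e-6 · 4530 · -52.9 = -2.231 mm.
The walls impose strain ε = −(-2.231)/4530 = 4.9250e-04; σ = Eε = 118000 · 4.9250e-04 = 58.11 MPa.

58.1 MPa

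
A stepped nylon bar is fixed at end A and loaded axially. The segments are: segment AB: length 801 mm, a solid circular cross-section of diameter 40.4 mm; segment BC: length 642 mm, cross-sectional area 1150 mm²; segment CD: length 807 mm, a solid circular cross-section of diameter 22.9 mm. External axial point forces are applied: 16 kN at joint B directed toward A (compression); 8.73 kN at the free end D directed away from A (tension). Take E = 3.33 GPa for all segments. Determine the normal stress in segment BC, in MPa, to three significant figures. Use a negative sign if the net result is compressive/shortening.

7.59 MPa

Internal axial forces (sectioning from the free end, tension +): N_CD = 8.73 kN, N_BC = 8.73 kN, N_AB = -7.27 kN.
σ_BC = N_BC/A_BC = 8730/1150 = 7.591 MPa.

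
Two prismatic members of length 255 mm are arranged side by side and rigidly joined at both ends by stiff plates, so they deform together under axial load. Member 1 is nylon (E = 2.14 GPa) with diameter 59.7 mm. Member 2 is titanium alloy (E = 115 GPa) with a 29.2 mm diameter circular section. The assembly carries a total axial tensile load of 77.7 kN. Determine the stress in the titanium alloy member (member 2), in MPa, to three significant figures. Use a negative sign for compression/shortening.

A_1 = 2799 mm².
A_2 = 669.7 mm².
Equal strain + equilibrium ⇒ each member carries load in proportion to AE: A₁E₁ = 5990000 N, A₂E₂ = 77010000 N, ΣAE = 83000000 N.
σ₂ = P·E₂/ΣAE = 77700·115000/83000000 = 107.7 MPa.

108 MPa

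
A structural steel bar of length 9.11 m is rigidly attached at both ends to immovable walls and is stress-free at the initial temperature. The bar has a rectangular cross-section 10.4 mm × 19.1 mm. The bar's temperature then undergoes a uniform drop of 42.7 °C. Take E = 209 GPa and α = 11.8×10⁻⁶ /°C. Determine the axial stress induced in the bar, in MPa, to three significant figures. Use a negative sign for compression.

105 MPa

Free thermal expansion αLΔT = 11.8e-6 · 9110 · -42.7 = -4.59 mm.
The walls impose strain ε = −(-4.59)/9110 = 5.0386e-04; σ = Eε = 209000 · 5.0386e-04 = 105.3 MPa.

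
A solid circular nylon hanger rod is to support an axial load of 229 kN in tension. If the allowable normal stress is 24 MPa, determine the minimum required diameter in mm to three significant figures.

110 mm

Required area A ≥ P/σ_allow = 229000/24 = 9542 mm².
For a solid circular section, d ≥ √(4A/π) = 110.2 mm.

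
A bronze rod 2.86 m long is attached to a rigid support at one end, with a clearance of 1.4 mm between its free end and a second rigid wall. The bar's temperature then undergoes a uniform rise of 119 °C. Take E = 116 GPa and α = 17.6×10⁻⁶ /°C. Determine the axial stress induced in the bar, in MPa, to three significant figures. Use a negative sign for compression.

-186 MPa

Free thermal expansion αLΔT = 17.6e-6 · 2860 · 119 = 5.99 mm.
The walls engage after the gap closes; constrained expansion = 5.99 − 1.4 = 4.59 mm.
The walls impose strain ε = −(4.59)/2860 = -1.6049e-03; σ = Eε = 116000 · -1.6049e-03 = -186.2 MPa.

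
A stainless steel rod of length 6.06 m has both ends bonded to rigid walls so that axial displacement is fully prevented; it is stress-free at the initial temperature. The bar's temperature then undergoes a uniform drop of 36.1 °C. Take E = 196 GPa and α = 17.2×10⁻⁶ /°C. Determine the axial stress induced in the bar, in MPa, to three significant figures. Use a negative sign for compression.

Free thermal expansion αLΔT = 17.2e-6 · 6060 · -36.1 = -3.763 mm.
The walls impose strain ε = −(-3.763)/6060 = 6.2092e-04; σ = Eε = 196000 · 6.2092e-04 = 121.7 MPa.

122 MPa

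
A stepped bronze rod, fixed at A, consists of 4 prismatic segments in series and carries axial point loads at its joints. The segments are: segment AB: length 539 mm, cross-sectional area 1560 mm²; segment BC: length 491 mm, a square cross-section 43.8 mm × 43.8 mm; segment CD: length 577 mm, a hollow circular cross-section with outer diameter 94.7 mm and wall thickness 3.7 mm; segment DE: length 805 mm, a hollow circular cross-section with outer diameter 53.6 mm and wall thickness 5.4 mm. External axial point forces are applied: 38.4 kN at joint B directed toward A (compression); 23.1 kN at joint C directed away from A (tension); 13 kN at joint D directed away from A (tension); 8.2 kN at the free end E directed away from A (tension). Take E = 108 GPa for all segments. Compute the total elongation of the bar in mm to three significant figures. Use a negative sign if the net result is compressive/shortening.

Internal axial forces (sectioning from the free end, tension +): N_DE = 8.2 kN, N_CD = 21.2 kN, N_BC = 44.3 kN, N_AB = 5.9 kN.
A_BC = 1918 mm².
A_CD = 1058 mm².
A_DE = 817.7 mm².
δ_AB = 5900·539/(1560·108000) = 0.01888 mm
δ_BC = 44300·491/(1918·108000) = 0.105 mm
δ_CD = 21200·577/(1058·108000) = 0.1071 mm
δ_DE = 8200·805/(817.7·108000) = 0.07475 mm
δ = Σδ_i = 0.3057 mm.

0.306 mm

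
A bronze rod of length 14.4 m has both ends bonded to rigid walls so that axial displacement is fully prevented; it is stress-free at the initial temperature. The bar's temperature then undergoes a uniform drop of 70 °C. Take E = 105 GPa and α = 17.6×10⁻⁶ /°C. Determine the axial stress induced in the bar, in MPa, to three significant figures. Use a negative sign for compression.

129 MPa

Free thermal expansion αLΔT = 17.6e-6 · 14400 · -70 = -17.74 mm.
The walls impose strain ε = −(-17.74)/14400 = 1.2320e-03; σ = Eε = 105000 · 1.2320e-03 = 129.4 MPa.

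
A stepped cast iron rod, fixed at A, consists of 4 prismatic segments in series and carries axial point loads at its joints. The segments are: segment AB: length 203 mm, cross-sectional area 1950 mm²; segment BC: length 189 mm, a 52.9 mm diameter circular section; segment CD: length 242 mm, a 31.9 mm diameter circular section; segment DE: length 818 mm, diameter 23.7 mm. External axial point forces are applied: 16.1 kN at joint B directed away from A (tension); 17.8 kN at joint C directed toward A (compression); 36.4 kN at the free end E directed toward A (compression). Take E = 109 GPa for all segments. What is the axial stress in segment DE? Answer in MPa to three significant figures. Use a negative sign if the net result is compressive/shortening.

Internal axial forces (sectioning from the free end, tension +): N_DE = -36.4 kN, N_CD = -36.4 kN, N_BC = -54.2 kN, N_AB = -38.1 kN.
A_DE = 441.2 mm².
σ_DE = N_DE/A_DE = -36400/441.2 = -82.51 MPa.

-82.5 MPa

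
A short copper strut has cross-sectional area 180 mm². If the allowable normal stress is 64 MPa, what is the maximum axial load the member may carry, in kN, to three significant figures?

11.5 kN

P_max = σ_allow · A = 64 · 180 = 11520 N = 11.52 kN.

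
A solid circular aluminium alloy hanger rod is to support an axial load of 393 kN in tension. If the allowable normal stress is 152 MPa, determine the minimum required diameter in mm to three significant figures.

57.4 mm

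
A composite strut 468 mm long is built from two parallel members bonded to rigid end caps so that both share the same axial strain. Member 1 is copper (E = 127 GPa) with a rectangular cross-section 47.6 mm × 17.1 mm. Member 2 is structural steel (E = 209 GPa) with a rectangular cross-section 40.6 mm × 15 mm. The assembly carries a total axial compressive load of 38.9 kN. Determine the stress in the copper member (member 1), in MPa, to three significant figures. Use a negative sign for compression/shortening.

-21.4 MPa

A_1 = 814 mm².
A_2 = 609 mm².
Equal strain + equilibrium ⇒ each member carries load in proportion to AE: A₁E₁ = 103400000 N, A₂E₂ = 127300000 N, ΣAE = 230700000 N.
σ₁ = P·E₁/ΣAE = -38900·127000/230700000 = -21.42 MPa.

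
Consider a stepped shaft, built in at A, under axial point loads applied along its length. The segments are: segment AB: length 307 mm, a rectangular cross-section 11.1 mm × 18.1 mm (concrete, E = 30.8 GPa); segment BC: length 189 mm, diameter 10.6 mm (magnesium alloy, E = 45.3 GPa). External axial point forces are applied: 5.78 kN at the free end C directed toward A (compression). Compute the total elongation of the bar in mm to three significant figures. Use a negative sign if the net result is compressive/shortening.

-0.560 mm

Internal axial forces (sectioning from the free end, tension +): N_BC = -5.78 kN, N_AB = -5.78 kN.
A_AB = 200.9 mm².
A_BC = 88.25 mm².
δ_AB = -5780·307/(200.9·30800) = -0.2868 mm
δ_BC = -5780·189/(88.25·45300) = -0.2733 mm
δ = Σδ_i = -0.56 mm.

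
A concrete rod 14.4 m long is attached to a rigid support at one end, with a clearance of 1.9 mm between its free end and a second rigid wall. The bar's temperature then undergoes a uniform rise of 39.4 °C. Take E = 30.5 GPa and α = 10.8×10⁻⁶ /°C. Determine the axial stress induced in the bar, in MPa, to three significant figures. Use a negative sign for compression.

-8.95 MPa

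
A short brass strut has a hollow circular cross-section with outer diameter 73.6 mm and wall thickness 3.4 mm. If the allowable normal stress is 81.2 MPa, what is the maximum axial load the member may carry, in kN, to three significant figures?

60.9 kN

A = 749.8 mm².
P_max = σ_allow · A = 81.2 · 749.8 = 60890 N = 60.89 kN.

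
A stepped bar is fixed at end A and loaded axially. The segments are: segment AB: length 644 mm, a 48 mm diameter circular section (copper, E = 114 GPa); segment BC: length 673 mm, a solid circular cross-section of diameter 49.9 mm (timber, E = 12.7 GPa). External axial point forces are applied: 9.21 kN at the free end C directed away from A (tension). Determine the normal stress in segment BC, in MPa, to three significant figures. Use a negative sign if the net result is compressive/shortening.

4.71 MPa

Internal axial forces (sectioning from the free end, tension +): N_BC = 9.21 kN, N_AB = 9.21 kN.
A_BC = 1956 mm².
σ_BC = N_BC/A_BC = 9210/1956 = 4.709 MPa.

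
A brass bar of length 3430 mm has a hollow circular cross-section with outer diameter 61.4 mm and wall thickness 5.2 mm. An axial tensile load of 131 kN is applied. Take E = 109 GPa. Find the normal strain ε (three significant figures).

A = 918.1 mm².
σ = N/A = 142.7 MPa; ε = σ/E = 142.7/109000 = 1.309e-03.

0.00131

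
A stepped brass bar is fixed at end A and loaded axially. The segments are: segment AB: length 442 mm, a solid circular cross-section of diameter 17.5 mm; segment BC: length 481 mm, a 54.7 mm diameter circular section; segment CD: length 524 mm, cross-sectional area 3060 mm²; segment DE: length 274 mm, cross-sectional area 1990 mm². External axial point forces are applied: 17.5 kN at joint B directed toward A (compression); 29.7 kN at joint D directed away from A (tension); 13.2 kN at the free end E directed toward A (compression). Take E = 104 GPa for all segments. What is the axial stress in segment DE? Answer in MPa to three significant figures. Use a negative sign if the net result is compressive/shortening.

-6.63 MPa

Internal axial forces (sectioning from the free end, tension +): N_DE = -13.2 kN, N_CD = 16.5 kN, N_BC = 16.5 kN, N_AB = -1 kN.
σ_DE = N_DE/A_DE = -13200/1990 = -6.633 MPa.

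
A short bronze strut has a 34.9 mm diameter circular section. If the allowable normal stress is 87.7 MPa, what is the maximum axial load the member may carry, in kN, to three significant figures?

83.9 kN

A = 956.6 mm².
P_max = σ_allow · A = 87.7 · 956.6 = 83900 N = 83.9 kN.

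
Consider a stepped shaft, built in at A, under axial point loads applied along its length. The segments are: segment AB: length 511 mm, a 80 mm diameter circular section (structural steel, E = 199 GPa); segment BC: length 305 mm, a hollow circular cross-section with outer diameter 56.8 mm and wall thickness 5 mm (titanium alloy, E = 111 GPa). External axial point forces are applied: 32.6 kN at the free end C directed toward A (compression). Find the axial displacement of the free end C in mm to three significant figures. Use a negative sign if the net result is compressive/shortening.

-0.127 mm

Internal axial forces (sectioning from the free end, tension +): N_BC = -32.6 kN, N_AB = -32.6 kN.
A_AB = 5027 mm².
A_BC = 813.7 mm².
δ_AB = -32600·511/(5027·199000) = -0.01665 mm
δ_BC = -32600·305/(813.7·111000) = -0.1101 mm
δ = Σδ_i = -0.1267 mm.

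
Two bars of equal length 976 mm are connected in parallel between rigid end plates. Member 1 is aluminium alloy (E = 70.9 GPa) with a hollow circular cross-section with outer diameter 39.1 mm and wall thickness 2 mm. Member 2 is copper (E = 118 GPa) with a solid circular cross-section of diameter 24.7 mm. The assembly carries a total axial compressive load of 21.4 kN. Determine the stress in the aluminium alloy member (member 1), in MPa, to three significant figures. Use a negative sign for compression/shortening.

-20.8 MPa

A_1 = 233.1 mm².
A_2 = 479.2 mm².
Equal strain + equilibrium ⇒ each member carries load in proportion to AE: A₁E₁ = 16530000 N, A₂E₂ = 56540000 N, ΣAE = 73070000 N.
σ₁ = P·E₁/ΣAE = -21400·70900/73070000 = -20.76 MPa.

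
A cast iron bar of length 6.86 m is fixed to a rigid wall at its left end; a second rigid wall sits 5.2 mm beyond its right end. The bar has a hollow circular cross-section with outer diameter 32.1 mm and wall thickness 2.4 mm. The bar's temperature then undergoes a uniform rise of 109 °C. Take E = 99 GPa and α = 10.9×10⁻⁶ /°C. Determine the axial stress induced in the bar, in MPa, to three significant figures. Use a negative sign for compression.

-42.6 MPa

Free thermal expansion αLΔT = 10.9e-6 · 6860 · 109 = 8.15 mm.
The walls engage after the gap closes; constrained expansion = 8.15 − 5.2 = 2.95 mm.
The walls impose strain ε = −(2.95)/6860 = -4.3008e-04; σ = Eε = 99000 · -4.3008e-04 = -42.58 MPa.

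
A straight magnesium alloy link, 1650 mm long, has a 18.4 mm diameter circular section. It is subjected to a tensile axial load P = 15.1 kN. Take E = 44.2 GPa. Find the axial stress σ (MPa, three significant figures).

56.8 MPa

A = 265.9 mm².
σ = N/A = 15100/265.9 = 56.79 MPa.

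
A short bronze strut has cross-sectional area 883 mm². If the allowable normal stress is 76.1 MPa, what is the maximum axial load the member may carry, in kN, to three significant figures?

67.2 kN

P_max = σ_allow · A = 76.1 · 883 = 67200 N = 67.2 kN.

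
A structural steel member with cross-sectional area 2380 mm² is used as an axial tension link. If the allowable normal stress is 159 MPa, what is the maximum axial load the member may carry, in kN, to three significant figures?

378 kN

P_max = σ_allow · A = 159 · 2380 = 378400 N = 378.4 kN.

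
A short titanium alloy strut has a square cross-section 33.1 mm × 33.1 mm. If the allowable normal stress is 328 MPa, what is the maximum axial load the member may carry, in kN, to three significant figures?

A = 1096 mm².
P_max = σ_allow · A = 328 · 1096 = 359400 N = 359.4 kN.

359 kN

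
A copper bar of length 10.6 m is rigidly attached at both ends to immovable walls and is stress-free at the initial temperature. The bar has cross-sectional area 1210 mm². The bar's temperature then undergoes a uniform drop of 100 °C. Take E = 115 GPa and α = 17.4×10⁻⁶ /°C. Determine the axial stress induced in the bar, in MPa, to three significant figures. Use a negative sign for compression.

200 MPa

Free thermal expansion αLΔT = 17.4e-6 · 10600 · -100 = -18.44 mm.
The walls impose strain ε = −(-18.44)/10600 = 1.7400e-03; σ = Eε = 115000 · 1.7400e-03 = 200.1 MPa.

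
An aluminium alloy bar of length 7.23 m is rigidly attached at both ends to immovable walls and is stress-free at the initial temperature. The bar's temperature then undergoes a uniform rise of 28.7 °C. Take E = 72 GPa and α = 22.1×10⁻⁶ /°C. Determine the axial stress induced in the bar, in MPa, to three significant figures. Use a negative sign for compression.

Free thermal expansion αLΔT = 22.1e-6 · 7230 · 28.7 = 4.586 mm.
The walls impose strain ε = −(4.586)/7230 = -6.3427e-04; σ = Eε = 72000 · -6.3427e-04 = -45.67 MPa.

-45.7 MPa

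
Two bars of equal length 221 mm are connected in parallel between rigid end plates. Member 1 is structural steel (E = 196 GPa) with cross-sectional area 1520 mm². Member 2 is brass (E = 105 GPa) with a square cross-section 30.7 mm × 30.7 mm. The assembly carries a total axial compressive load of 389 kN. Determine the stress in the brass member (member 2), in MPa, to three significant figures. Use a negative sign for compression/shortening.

A_2 = 942.5 mm².
Equal strain + equilibrium ⇒ each member carries load in proportion to AE: A₁E₁ = 297900000 N, A₂E₂ = 98960000 N, ΣAE = 396900000 N.
σ₂ = P·E₂/ΣAE = -389000·105000/396900000 = -102.9 MPa.

-103 MPa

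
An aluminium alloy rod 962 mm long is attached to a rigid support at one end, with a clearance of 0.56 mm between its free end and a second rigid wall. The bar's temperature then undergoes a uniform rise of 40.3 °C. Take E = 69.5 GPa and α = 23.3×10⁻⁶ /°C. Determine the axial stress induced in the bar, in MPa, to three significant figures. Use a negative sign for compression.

-24.8 MPa

Free thermal expansion αLΔT = 23.3e-6 · 962 · 40.3 = 0.9033 mm.
The walls engage after the gap closes; constrained expansion = 0.9033 − 0.56 = 0.3433 mm.
The walls impose strain ε = −(0.3433)/962 = -3.5687e-04; σ = Eε = 69500 · -3.5687e-04 = -24.8 MPa.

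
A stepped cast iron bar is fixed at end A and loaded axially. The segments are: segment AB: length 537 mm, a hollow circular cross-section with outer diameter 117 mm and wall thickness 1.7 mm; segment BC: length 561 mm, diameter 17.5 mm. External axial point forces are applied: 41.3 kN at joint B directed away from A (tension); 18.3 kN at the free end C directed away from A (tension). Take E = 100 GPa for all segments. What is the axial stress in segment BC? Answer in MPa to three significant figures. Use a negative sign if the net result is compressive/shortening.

76.1 MPa

Internal axial forces (sectioning from the free end, tension +): N_BC = 18.3 kN, N_AB = 59.6 kN.
A_BC = 240.5 mm².
σ_BC = N_BC/A_BC = 18300/240.5 = 76.08 MPa.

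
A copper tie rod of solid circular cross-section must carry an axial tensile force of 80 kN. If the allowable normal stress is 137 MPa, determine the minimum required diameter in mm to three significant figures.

27.3 mm

Required area A ≥ P/σ_allow = 80000/137 = 583.9 mm².
For a solid circular section, d ≥ √(4A/π) = 27.27 mm.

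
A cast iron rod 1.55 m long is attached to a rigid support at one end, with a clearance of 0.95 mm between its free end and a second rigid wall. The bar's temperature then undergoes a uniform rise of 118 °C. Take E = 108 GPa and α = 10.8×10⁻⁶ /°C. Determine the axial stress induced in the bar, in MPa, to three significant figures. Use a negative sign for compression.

-71.4 MPa

Free thermal expansion αLΔT = 10.8e-6 · 1550 · 118 = 1.975 mm.
The walls engage after the gap closes; constrained expansion = 1.975 − 0.95 = 1.025 mm.
The walls impose strain ε = −(1.025)/1550 = -6.6150e-04; σ = Eε = 108000 · -6.6150e-04 = -71.44 MPa.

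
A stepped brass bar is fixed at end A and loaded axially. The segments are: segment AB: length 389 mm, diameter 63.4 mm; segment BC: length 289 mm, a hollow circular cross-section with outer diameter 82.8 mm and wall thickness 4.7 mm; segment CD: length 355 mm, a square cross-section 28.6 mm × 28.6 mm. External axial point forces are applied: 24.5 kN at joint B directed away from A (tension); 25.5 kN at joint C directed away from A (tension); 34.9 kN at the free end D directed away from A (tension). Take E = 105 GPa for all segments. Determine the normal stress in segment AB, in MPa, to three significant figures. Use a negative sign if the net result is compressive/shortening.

26.9 MPa

Internal axial forces (sectioning from the free end, tension +): N_CD = 34.9 kN, N_BC = 60.4 kN, N_AB = 84.9 kN.
A_AB = 3157 mm².
σ_AB = N_AB/A_AB = 84900/3157 = 26.89 MPa.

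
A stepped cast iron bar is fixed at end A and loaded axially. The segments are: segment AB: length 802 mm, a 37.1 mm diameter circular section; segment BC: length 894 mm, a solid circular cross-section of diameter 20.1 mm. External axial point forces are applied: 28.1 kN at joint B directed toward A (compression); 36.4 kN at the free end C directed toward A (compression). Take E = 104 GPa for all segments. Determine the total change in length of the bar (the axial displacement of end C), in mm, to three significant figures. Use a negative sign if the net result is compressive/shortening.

Internal axial forces (sectioning from the free end, tension +): N_BC = -36.4 kN, N_AB = -64.5 kN.
A_AB = 1081 mm².
A_BC = 317.3 mm².
δ_AB = -64500·802/(1081·104000) = -0.4601 mm
δ_BC = -36400·894/(317.3·104000) = -0.9861 mm
δ = Σδ_i = -1.446 mm.

-1.45 mm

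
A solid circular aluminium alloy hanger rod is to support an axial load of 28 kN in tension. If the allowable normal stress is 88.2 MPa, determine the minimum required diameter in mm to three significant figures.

20.1 mm

Required area A ≥ P/σ_allow = 28000/88.2 = 317.5 mm².
For a solid circular section, d ≥ √(4A/π) = 20.1 mm.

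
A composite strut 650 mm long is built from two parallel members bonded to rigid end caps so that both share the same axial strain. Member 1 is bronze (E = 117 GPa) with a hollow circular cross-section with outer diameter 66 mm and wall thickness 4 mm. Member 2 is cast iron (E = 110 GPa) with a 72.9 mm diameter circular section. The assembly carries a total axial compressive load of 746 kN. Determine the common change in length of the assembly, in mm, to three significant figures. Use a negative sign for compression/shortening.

-0.881 mm

A_1 = 779.1 mm².
A_2 = 4174 mm².
Equal strain + equilibrium ⇒ each member carries load in proportion to AE: A₁E₁ = 91160000 N, A₂E₂ = 459100000 N, ΣAE = 550300000 N.
δ = PL/ΣAE = -746000·650/550300000 = -0.8812 mm.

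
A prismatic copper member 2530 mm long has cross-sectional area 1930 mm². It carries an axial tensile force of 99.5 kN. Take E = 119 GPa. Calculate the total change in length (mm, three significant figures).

δ_mech = NL/(AE) = 99500·2530/(1930·119000) = 1.096 mm.

1.10 mm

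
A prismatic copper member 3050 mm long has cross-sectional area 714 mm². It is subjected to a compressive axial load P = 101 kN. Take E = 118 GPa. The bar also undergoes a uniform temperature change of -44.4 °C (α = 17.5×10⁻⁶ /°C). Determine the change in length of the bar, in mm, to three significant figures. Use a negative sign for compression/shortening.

δ_mech = NL/(AE) = -101000·3050/(714·118000) = -3.656 mm.
δ_thermal = αLΔT = 17.5e-6·3050·-44.4 = -2.37 mm.
δ = δ_mech + δ_thermal = -6.026 mm.

-6.03 mm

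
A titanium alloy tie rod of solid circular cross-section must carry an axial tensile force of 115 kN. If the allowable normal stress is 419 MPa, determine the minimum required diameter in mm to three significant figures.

18.7 mm

Required area A ≥ P/σ_allow = 115000/419 = 274.5 mm².
For a solid circular section, d ≥ √(4A/π) = 18.69 mm.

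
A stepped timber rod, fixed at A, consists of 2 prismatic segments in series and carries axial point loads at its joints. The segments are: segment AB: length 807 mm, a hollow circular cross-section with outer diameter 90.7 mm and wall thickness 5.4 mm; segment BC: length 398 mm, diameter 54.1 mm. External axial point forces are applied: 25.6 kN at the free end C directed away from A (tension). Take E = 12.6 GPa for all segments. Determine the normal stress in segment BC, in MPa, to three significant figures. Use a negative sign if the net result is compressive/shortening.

11.1 MPa

Internal axial forces (sectioning from the free end, tension +): N_BC = 25.6 kN, N_AB = 25.6 kN.
A_BC = 2299 mm².
σ_BC = N_BC/A_BC = 25600/2299 = 11.14 MPa.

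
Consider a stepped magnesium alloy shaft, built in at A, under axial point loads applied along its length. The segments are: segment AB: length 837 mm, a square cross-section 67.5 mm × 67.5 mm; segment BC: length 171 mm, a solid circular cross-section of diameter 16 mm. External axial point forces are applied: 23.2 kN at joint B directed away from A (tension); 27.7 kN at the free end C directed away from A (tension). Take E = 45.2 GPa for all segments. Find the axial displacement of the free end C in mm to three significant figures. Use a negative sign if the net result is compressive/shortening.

Internal axial forces (sectioning from the free end, tension +): N_BC = 27.7 kN, N_AB = 50.9 kN.
A_AB = 4556 mm².
A_BC = 201.1 mm².
δ_AB = 50900·837/(4556·45200) = 0.2069 mm
δ_BC = 27700·171/(201.1·45200) = 0.5212 mm
δ = Σδ_i = 0.7281 mm.

0.728 mm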